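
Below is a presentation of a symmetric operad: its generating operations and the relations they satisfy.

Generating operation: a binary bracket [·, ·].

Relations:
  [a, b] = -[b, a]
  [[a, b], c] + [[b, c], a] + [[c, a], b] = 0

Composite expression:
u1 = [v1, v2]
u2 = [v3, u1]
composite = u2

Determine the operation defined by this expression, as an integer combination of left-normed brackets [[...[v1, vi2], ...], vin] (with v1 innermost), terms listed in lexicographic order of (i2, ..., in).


-[[v1, v2], v3]

Antisymmetry and Jacobi reduce to v1-anchored left-normed brackets.
Composite bracket: [v3, [v1, v2]]
Each bracket splits as ab - ba, giving 4 signed words (2^2 = 4).
Keep just the words that open with v1:
  the word v1v2v3 carries sign -1 and contributes -[[v1, v2], v3]


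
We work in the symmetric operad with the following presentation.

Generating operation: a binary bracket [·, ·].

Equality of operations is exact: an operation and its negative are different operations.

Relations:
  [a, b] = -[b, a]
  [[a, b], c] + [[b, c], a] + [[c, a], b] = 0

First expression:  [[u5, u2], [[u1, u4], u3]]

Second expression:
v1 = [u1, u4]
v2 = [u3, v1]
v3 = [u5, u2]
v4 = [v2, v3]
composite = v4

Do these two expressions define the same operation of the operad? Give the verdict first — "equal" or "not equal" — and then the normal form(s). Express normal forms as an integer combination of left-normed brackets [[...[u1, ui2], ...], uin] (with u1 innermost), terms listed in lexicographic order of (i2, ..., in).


equal; both compose to [[[[u1, u4], u3], u2], u5] - [[[[u1, u4], u3], u5], u2]

The first expression reduces to [[[[u1, u4], u3], u2], u5] - [[[[u1, u4], u3], u5], u2]
The second expression reduces to [[[[u1, u4], u3], u2], u5] - [[[[u1, u4], u3], u5], u2]
Identical normal forms: equal.


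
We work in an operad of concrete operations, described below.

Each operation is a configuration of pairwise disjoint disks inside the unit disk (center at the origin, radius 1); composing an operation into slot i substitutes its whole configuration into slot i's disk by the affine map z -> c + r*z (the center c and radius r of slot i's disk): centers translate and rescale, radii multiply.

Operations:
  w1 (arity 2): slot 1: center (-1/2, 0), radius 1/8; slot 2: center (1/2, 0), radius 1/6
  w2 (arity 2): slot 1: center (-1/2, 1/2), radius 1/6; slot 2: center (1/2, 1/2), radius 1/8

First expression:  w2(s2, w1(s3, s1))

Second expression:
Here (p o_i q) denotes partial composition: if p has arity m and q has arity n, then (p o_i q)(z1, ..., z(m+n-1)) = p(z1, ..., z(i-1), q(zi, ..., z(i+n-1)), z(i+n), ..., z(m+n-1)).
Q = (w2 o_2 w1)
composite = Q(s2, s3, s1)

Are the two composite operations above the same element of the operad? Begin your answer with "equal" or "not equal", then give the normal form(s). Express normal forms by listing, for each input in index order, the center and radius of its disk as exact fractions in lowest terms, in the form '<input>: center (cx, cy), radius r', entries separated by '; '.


The first composite normalizes to s1: center (9/16, 1/2), radius 1/48; s2: center (-1/2, 1/2), radius 1/6; s3: center (7/16, 1/2), radius 1/64
The second composite normalizes to s1: center (9/16, 1/2), radius 1/48; s2: center (-1/2, 1/2), radius 1/6; s3: center (7/16, 1/2), radius 1/64
Identical normal forms: equal.

equal — both sides give s1: center (9/16, 1/2), radius 1/48; s2: center (-1/2, 1/2), radius 1/6; s3: center (7/16, 1/2), radius 1/64


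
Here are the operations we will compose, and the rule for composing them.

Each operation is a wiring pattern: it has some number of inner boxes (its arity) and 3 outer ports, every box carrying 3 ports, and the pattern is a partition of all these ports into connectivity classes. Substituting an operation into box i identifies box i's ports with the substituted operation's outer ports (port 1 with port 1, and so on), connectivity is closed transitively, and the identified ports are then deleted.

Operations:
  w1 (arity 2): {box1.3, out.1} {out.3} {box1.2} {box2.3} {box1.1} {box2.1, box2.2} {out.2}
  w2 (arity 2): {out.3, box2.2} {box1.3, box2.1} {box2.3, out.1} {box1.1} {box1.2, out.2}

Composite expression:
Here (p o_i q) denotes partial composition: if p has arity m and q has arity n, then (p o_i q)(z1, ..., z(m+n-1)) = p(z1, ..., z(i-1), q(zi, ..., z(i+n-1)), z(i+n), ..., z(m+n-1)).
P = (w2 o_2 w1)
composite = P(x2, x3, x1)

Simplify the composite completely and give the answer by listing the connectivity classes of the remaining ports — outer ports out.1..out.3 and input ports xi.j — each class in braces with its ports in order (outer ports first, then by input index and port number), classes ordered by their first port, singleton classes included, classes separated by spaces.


After gluing at w2, chains via deleted ports link the x-ports.
w1 over (x3, x1) gives {out.1, x3.3} {out.2} {out.3} {x1.1, x1.2} {x1.3} {x3.1} {x3.2}, out.j being that stage's outer ports
w2 over (x2, x3, x1) gives {out.1} {out.2, x2.2} {out.3} {x1.1, x1.2} {x1.3} {x2.1} {x2.3, x3.3} {x3.1} {x3.2}, out.j being that stage's outer ports

{out.1} {out.2, x2.2} {out.3} {x1.1, x1.2} {x1.3} {x2.1} {x2.3, x3.3} {x3.1} {x3.2}


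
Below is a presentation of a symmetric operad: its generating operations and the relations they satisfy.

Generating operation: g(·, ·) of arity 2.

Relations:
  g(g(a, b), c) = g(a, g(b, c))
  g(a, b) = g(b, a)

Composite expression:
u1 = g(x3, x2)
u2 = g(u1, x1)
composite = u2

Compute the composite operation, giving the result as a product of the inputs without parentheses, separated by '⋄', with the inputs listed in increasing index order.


x1 ⋄ x2 ⋄ x3

Key point: g commutes, so take the x-inputs in any fixed order.
g(x3, x2) reduces to x3 ⋄ x2
g(g(x3, x2), x1) reduces to x3 ⋄ x2 ⋄ x1
sorting the factors by input index: x1 ⋄ x2 ⋄ x3


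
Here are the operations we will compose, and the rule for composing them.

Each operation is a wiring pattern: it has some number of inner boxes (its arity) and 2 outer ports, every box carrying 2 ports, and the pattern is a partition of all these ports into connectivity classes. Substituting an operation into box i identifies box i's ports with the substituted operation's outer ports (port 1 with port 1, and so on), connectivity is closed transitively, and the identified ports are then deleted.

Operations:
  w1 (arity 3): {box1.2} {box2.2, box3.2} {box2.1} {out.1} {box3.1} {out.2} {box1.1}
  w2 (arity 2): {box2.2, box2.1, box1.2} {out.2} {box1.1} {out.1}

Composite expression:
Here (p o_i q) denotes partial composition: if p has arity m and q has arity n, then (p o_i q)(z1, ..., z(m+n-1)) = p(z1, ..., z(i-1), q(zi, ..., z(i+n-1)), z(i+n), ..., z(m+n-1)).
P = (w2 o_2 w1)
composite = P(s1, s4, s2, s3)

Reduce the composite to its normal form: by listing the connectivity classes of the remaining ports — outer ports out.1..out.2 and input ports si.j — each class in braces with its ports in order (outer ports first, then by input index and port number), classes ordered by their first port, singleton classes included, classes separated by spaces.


{out.1} {out.2} {s1.1} {s1.2} {s2.1} {s2.2, s3.2} {s3.1} {s4.1} {s4.2}

After gluing at w2, chains via deleted ports link the s-ports.
composing w1 on (s4, s2, s3), with out.j its own outer ports: {out.1} {out.2} {s2.1} {s2.2, s3.2} {s3.1} {s4.1} {s4.2}
composing w2 on (s1, s4, s2, s3), with out.j its own outer ports: {out.1} {out.2} {s1.1} {s1.2} {s2.1} {s2.2, s3.2} {s3.1} {s4.1} {s4.2}


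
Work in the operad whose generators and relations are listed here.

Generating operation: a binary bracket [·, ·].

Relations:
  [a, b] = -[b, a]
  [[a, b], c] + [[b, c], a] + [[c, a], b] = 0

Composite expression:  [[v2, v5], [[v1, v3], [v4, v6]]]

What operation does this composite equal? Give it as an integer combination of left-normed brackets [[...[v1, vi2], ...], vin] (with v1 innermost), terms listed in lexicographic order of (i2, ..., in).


-[[[[[v1, v3], v4], v6], v2], v5] + [[[[[v1, v3], v4], v6], v5], v2] + [[[[[v1, v3], v6], v4], v2], v5] - [[[[[v1, v3], v6], v4], v5], v2]

Antisymmetry and Jacobi reduce to v1-anchored left-normed brackets.
Composite bracket: [[v2, v5], [[v1, v3], [v4, v6]]]
The bracket unfolds into 32 signed words via [a, b] = ab - ba (2^5 = 32).
Only words starting with v1 matter:
  from v1v3v4v6v2v5, sign -1: term -[[[[[v1, v3], v4], v6], v2], v5]
  from v1v3v4v6v5v2, sign +1: term +[[[[[v1, v3], v4], v6], v5], v2]
  from v1v3v6v4v2v5, sign +1: term +[[[[[v1, v3], v6], v4], v2], v5]
  from v1v3v6v4v5v2, sign -1: term -[[[[[v1, v3], v6], v4], v5], v2]


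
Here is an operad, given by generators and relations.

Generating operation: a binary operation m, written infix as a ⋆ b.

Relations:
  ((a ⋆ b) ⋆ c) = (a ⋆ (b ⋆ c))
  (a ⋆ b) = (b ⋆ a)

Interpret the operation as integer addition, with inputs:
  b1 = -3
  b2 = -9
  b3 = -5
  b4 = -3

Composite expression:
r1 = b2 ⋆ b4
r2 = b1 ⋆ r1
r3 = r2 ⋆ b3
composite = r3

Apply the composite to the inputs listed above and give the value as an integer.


-20

(b2 ⋆ b4) = -12
(b1 ⋆ (b2 ⋆ b4)) = -15
((b1 ⋆ (b2 ⋆ b4)) ⋆ b3) = -20


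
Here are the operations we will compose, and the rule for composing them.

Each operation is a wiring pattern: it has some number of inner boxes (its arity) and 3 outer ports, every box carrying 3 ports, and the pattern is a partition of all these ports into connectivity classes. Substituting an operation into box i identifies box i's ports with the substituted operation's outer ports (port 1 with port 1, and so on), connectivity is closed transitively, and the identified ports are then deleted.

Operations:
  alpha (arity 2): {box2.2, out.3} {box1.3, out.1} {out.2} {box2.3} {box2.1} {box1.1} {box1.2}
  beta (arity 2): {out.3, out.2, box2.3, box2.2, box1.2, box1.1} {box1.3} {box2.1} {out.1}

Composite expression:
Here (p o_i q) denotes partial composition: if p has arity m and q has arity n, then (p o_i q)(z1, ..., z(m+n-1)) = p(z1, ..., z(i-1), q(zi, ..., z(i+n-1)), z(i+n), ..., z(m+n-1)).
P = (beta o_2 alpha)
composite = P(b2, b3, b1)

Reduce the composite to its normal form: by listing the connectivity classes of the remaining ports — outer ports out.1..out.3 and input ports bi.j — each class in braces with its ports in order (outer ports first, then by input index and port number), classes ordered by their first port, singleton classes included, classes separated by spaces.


Two ports join when wires chain via beta-identified ports.
after alpha, the pattern on (b3, b1) reads {out.1, b3.3} {out.2} {out.3, b1.2} {b1.1} {b1.3} {b3.1} {b3.2} (out.j = its outer ports)
after beta, the pattern on (b2, b3, b1) reads {out.1} {out.2, out.3, b1.2, b2.1, b2.2} {b1.1} {b1.3} {b2.3} {b3.1} {b3.2} {b3.3} (out.j = its outer ports)

{out.1} {out.2, out.3, b1.2, b2.1, b2.2} {b1.1} {b1.3} {b2.3} {b3.1} {b3.2} {b3.3}


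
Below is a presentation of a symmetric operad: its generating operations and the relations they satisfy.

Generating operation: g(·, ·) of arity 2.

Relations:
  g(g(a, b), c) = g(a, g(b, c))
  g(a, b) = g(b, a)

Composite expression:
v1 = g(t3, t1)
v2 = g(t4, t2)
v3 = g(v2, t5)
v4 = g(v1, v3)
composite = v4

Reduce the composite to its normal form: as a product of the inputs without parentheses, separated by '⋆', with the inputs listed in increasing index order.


t1 ⋆ t2 ⋆ t3 ⋆ t4 ⋆ t5

Key point: g commutes, so take the t-inputs in any fixed order.
g(t3, t1) linearizes to t3 ⋆ t1
g(t4, t2) linearizes to t4 ⋆ t2
g(g(t4, t2), t5) linearizes to t4 ⋆ t2 ⋆ t5
g(g(t3, t1), g(g(t4, t2), t5)) linearizes to t3 ⋆ t1 ⋆ t4 ⋆ t2 ⋆ t5
commutativity sorts the factors: t1 ⋆ t2 ⋆ t3 ⋆ t4 ⋆ t5


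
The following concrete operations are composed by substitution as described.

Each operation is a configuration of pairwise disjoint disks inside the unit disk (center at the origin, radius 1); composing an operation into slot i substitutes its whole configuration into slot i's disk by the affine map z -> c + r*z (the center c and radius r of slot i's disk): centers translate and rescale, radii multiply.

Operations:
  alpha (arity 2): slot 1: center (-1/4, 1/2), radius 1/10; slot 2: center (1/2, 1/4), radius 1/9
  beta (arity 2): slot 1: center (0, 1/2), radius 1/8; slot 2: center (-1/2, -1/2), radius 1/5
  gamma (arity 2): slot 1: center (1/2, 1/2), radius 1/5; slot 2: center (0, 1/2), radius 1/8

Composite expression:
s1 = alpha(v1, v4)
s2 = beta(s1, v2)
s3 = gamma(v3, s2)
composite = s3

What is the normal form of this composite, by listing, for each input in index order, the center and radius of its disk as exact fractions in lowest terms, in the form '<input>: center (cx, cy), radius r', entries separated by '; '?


v1: center (-1/256, 73/128), radius 1/640; v2: center (-1/16, 7/16), radius 1/40; v3: center (1/2, 1/2), radius 1/5; v4: center (1/128, 145/256), radius 1/576

Below gamma, radii multiply path by path; the v-disk centers shift.
for v3, the 1-step affine chain lands on center (1/2, 1/2), radius 1/5
for v1, the 3-step affine chain lands on center (-1/256, 73/128), radius 1/640
for v4, the 3-step affine chain lands on center (1/128, 145/256), radius 1/576
for v2, the 2-step affine chain lands on center (-1/16, 7/16), radius 1/40


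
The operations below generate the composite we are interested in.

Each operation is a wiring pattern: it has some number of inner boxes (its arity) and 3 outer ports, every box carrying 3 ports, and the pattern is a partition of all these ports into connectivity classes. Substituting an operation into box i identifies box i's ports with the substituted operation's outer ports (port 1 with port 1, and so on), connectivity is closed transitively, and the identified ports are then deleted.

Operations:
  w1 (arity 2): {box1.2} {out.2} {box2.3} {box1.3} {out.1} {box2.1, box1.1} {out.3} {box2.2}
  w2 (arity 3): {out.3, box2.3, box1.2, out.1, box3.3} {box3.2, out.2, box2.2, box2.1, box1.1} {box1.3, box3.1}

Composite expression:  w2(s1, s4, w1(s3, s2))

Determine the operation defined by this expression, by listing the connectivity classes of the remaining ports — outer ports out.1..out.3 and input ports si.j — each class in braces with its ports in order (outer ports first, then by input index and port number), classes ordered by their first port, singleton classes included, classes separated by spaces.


{out.1, out.3, s1.2, s4.3} {out.2, s1.1, s4.1, s4.2} {s1.3} {s2.1, s3.1} {s2.2} {s2.3} {s3.2} {s3.3}

Reachability decides: close wires over w2-identified ports.
stage w1: inputs (s3, s2), connectivity {out.1} {out.2} {out.3} {s2.1, s3.1} {s2.2} {s2.3} {s3.2} {s3.3}, out.j its boundary
stage w2: inputs (s1, s4, s3, s2), connectivity {out.1, out.3, s1.2, s4.3} {out.2, s1.1, s4.1, s4.2} {s1.3} {s2.1, s3.1} {s2.2} {s2.3} {s3.2} {s3.3}, out.j its boundary


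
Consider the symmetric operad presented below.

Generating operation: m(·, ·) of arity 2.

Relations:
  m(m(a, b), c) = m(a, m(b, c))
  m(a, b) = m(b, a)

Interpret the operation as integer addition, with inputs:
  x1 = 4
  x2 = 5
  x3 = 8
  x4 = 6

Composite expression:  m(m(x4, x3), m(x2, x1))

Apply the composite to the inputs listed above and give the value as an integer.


23


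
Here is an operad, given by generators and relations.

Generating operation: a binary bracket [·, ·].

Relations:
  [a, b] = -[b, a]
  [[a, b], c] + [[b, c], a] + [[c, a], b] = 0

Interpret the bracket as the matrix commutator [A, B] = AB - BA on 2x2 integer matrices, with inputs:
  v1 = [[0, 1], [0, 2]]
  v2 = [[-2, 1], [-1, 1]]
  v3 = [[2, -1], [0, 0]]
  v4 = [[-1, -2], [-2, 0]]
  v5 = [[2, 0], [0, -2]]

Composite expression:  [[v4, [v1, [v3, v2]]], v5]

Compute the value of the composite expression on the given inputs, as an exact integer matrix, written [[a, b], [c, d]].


[v3, v2] = [[1, -1], [2, -1]]
[v1, [v3, v2]] = [[2, 0], [4, -2]]
[v4, [v1, [v3, v2]]] = [[-8, 8], [-4, 8]]
[[v4, [v1, [v3, v2]]], v5] = [[0, -32], [-16, 0]]

[[0, -32], [-16, 0]]


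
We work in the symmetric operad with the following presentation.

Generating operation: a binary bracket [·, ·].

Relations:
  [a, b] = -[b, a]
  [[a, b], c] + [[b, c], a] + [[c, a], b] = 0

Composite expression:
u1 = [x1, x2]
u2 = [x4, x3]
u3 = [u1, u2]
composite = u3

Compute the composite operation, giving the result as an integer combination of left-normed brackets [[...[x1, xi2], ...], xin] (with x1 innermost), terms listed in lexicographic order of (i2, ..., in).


-[[[x1, x2], x3], x4] + [[[x1, x2], x4], x3]

Expand each bracket as ab - ba; the x1-initial words give the coefficients.
Composite bracket: [[x1, x2], [x4, x3]]
The bracket unfolds into 8 signed words via [a, b] = ab - ba (2^3 = 8).
Coefficients come from the x1-initial words:
  x1x2x3x4 (sign -1) contributes -[[[x1, x2], x3], x4]
  x1x2x4x3 (sign +1) contributes +[[[x1, x2], x4], x3]


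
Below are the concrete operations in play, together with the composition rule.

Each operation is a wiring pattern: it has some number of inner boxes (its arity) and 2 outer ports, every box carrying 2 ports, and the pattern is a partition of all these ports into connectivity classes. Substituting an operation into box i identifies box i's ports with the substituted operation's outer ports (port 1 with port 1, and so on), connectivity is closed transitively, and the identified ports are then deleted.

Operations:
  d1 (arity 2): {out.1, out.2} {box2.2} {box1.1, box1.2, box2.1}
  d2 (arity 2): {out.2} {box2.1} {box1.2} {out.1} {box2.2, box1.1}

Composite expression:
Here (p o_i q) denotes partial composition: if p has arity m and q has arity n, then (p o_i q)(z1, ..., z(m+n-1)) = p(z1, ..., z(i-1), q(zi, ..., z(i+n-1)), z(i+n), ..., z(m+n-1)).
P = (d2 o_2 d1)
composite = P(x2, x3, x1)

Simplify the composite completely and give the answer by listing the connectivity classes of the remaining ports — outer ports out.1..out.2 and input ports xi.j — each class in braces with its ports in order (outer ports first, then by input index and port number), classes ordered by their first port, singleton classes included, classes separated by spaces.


After gluing at d2, chains via deleted ports link the x-ports.
d1 over (x3, x1) gives {out.1, out.2} {x1.1, x3.1, x3.2} {x1.2}, out.j being that stage's outer ports
d2 over (x2, x3, x1) gives {out.1} {out.2} {x1.1, x3.1, x3.2} {x1.2} {x2.1} {x2.2}, out.j being that stage's outer ports

{out.1} {out.2} {x1.1, x3.1, x3.2} {x1.2} {x2.1} {x2.2}


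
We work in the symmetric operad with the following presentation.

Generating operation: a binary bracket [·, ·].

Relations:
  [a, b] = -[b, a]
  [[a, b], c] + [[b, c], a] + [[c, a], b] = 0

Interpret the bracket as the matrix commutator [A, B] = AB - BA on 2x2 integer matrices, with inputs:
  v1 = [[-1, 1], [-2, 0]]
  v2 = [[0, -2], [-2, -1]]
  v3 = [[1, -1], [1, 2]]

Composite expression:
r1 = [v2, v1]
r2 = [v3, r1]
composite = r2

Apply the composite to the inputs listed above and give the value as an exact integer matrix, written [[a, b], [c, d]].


[v2, v1] = [[6, -1], [4, -6]]
[v3, [v2, v1]] = [[-3, 13], [16, 3]]

[[-3, 13], [16, 3]]


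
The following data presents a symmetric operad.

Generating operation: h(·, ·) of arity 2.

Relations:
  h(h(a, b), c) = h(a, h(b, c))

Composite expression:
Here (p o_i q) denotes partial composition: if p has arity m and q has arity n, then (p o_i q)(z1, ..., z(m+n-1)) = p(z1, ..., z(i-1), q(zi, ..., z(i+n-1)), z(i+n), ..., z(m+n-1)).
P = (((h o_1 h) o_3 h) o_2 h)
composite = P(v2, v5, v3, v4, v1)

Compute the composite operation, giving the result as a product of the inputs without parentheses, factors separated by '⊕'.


Every regrouping of h is equal, so read the v-inputs in written order.
h(v5, v3) flattens to v5 ⊕ v3
h(v2, h(v5, v3)) flattens to v2 ⊕ v5 ⊕ v3
h(v4, v1) flattens to v4 ⊕ v1
h(h(v2, h(v5, v3)), h(v4, v1)) flattens to v2 ⊕ v5 ⊕ v3 ⊕ v4 ⊕ v1

v2 ⊕ v5 ⊕ v3 ⊕ v4 ⊕ v1


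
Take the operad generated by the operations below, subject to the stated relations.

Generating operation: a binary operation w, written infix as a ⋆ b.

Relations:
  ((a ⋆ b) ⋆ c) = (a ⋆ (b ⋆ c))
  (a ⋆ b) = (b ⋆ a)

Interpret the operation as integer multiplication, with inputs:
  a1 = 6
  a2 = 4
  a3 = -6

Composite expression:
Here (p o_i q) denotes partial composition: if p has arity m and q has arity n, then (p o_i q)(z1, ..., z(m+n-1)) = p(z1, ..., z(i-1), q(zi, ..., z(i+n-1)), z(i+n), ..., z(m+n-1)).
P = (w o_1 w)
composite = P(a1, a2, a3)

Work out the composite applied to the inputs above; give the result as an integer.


(a1 ⋆ a2) = 24
((a1 ⋆ a2) ⋆ a3) = -144

-144


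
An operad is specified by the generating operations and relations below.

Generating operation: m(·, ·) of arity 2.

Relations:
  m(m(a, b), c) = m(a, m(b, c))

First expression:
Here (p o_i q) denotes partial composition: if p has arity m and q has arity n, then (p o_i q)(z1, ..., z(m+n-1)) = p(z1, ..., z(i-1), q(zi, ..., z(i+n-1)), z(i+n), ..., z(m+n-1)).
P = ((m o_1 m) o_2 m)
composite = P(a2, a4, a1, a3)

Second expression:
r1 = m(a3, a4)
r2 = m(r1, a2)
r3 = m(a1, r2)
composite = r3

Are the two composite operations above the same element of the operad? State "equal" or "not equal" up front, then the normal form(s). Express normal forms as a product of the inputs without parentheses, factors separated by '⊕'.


not equal — first a2 ⊕ a4 ⊕ a1 ⊕ a3, second a1 ⊕ a3 ⊕ a4 ⊕ a2

The first expression, normalized: a2 ⊕ a4 ⊕ a1 ⊕ a3
The second expression, normalized: a1 ⊕ a3 ⊕ a4 ⊕ a2
Distinct normal forms: not equal.


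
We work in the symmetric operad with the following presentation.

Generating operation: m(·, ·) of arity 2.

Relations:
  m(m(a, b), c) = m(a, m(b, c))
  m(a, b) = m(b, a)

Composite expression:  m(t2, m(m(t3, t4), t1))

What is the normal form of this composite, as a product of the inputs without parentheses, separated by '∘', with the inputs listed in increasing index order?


Both nesting and order wash out for m; what remains is which t's occur.
m(t3, t4) collapses to t3 ∘ t4
m(m(t3, t4), t1) collapses to t3 ∘ t4 ∘ t1
m(t2, m(m(t3, t4), t1)) collapses to t2 ∘ t3 ∘ t4 ∘ t1
putting the inputs in ascending order: t1 ∘ t2 ∘ t3 ∘ t4

t1 ∘ t2 ∘ t3 ∘ t4


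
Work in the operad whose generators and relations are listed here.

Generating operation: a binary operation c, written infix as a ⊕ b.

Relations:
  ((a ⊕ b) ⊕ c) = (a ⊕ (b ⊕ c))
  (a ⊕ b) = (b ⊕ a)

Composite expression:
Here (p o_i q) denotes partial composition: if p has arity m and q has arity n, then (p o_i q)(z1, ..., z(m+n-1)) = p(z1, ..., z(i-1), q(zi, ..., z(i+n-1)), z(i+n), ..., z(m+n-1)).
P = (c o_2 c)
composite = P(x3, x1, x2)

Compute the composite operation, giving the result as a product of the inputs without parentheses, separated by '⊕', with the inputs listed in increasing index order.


Both nesting and order wash out for c; what remains is which x's occur.
(x1 ⊕ x2) flattens to x1 ⊕ x2
(x3 ⊕ (x1 ⊕ x2)) flattens to x3 ⊕ x1 ⊕ x2
sorting the factors by input index: x1 ⊕ x2 ⊕ x3

x1 ⊕ x2 ⊕ x3


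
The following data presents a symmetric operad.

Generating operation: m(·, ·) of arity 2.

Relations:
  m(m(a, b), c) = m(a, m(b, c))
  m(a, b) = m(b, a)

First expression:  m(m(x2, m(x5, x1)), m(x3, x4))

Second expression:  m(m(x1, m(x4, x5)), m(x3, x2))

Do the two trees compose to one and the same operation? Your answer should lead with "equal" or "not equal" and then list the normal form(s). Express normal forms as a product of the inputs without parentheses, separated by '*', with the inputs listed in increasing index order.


Normal form of the first expression: x1 * x2 * x3 * x4 * x5
Normal form of the second expression: x1 * x2 * x3 * x4 * x5
The forms coincide; equal.

equal: each reduces to x1 * x2 * x3 * x4 * x5


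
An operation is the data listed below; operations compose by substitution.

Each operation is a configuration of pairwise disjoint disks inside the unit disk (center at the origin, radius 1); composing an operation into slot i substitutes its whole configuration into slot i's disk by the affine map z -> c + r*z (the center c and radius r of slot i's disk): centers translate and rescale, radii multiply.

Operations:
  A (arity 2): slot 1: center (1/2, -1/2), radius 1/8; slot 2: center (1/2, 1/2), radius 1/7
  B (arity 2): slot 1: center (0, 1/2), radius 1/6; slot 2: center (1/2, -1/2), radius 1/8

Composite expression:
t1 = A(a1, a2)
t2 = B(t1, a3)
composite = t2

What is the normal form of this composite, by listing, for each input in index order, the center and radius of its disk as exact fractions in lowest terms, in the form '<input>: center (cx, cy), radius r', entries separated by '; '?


a1: center (1/12, 5/12), radius 1/48; a2: center (1/12, 7/12), radius 1/42; a3: center (1/2, -1/2), radius 1/8

Follow each a-input down from B: c' goes to c + r*c', radius to r*r'.
a1 passes through 2 substitutions, ending at center (1/12, 5/12), radius 1/48
a2 passes through 2 substitutions, ending at center (1/12, 7/12), radius 1/42
a3 passes through 1 substitution, ending at center (1/2, -1/2), radius 1/8


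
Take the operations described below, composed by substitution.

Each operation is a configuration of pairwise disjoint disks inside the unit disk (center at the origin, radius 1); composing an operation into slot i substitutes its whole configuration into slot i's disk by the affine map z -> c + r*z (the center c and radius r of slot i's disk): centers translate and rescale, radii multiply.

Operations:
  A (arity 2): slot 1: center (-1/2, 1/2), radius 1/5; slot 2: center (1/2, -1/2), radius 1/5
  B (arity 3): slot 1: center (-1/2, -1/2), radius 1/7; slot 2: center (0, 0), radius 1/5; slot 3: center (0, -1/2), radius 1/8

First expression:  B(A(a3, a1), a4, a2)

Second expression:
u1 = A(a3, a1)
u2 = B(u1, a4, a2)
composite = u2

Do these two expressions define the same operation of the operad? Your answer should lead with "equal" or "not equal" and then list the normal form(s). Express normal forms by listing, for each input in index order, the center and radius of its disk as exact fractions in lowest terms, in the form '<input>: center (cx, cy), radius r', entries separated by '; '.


equal — both sides give a1: center (-3/7, -4/7), radius 1/35; a2: center (0, -1/2), radius 1/8; a3: center (-4/7, -3/7), radius 1/35; a4: center (0, 0), radius 1/5

The first expression, normalized: a1: center (-3/7, -4/7), radius 1/35; a2: center (0, -1/2), radius 1/8; a3: center (-4/7, -3/7), radius 1/35; a4: center (0, 0), radius 1/5
The second expression, normalized: a1: center (-3/7, -4/7), radius 1/35; a2: center (0, -1/2), radius 1/8; a3: center (-4/7, -3/7), radius 1/35; a4: center (0, 0), radius 1/5
The forms coincide; equal.


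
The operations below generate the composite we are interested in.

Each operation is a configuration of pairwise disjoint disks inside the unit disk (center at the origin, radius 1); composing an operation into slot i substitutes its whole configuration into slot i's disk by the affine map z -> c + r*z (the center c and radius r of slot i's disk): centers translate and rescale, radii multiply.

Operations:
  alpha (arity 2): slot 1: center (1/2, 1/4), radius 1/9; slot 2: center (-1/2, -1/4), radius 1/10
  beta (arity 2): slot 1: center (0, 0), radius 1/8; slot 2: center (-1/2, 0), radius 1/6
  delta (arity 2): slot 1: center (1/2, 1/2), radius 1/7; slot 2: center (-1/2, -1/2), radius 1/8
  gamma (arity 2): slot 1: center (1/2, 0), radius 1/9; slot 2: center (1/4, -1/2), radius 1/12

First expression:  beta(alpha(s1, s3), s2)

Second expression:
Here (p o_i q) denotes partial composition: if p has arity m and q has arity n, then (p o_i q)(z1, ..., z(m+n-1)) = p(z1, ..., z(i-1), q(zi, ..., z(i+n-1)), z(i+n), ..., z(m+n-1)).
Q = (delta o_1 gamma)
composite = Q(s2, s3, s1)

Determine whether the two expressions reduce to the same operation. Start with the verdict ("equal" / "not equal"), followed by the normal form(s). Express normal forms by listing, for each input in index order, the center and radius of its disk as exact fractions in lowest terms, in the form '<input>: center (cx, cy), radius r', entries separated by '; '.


not equal — first s1: center (1/16, 1/32), radius 1/72; s2: center (-1/2, 0), radius 1/6; s3: center (-1/16, -1/32), radius 1/80, second s1: center (-1/2, -1/2), radius 1/8; s2: center (4/7, 1/2), radius 1/63; s3: center (15/28, 3/7), radius 1/84

In normal form, the first expression is s1: center (1/16, 1/32), radius 1/72; s2: center (-1/2, 0), radius 1/6; s3: center (-1/16, -1/32), radius 1/80
In normal form, the second expression is s1: center (-1/2, -1/2), radius 1/8; s2: center (4/7, 1/2), radius 1/63; s3: center (15/28, 3/7), radius 1/84
No match — not equal.


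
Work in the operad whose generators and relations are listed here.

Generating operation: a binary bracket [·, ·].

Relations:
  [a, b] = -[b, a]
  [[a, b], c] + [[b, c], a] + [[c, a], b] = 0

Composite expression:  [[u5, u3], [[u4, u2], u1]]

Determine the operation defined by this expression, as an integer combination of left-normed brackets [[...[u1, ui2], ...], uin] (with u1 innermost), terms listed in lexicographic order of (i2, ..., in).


Antisymmetry and Jacobi reduce to u1-anchored left-normed brackets.
Composite bracket: [[u5, u3], [[u4, u2], u1]]
Applying ab - ba throughout gives 16 signed words (2^4 = 16).
The u1-initial words carry the normal form:
  sign of u1u2u4u3u5 is +1, so it contributes +[[[[u1, u2], u4], u3], u5]
  sign of u1u2u4u5u3 is -1, so it contributes -[[[[u1, u2], u4], u5], u3]
  sign of u1u4u2u3u5 is -1, so it contributes -[[[[u1, u4], u2], u3], u5]
  sign of u1u4u2u5u3 is +1, so it contributes +[[[[u1, u4], u2], u5], u3]

[[[[u1, u2], u4], u3], u5] - [[[[u1, u2], u4], u5], u3] - [[[[u1, u4], u2], u3], u5] + [[[[u1, u4], u2], u5], u3]


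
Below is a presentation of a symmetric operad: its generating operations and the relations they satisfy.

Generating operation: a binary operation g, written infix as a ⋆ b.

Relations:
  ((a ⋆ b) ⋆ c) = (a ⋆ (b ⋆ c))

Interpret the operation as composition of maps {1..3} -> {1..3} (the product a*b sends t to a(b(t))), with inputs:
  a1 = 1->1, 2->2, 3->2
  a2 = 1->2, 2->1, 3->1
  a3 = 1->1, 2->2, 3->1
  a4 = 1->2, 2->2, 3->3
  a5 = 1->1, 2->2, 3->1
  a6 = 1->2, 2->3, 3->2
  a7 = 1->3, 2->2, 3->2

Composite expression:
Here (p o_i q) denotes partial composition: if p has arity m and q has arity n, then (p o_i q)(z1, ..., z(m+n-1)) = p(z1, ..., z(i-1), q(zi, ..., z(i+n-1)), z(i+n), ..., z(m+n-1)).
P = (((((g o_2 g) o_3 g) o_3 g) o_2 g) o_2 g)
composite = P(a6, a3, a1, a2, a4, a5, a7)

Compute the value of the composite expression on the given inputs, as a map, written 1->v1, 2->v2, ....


1->2, 2->2, 3->2

(a3 ⋆ a1) = 1->1, 2->2, 3->2
((a3 ⋆ a1) ⋆ a2) = 1->2, 2->1, 3->1
(a4 ⋆ a5) = 1->2, 2->2, 3->2
((a4 ⋆ a5) ⋆ a7) = 1->2, 2->2, 3->2
(((a3 ⋆ a1) ⋆ a2) ⋆ ((a4 ⋆ a5) ⋆ a7)) = 1->1, 2->1, 3->1
(a6 ⋆ (((a3 ⋆ a1) ⋆ a2) ⋆ ((a4 ⋆ a5) ⋆ a7))) = 1->2, 2->2, 3->2


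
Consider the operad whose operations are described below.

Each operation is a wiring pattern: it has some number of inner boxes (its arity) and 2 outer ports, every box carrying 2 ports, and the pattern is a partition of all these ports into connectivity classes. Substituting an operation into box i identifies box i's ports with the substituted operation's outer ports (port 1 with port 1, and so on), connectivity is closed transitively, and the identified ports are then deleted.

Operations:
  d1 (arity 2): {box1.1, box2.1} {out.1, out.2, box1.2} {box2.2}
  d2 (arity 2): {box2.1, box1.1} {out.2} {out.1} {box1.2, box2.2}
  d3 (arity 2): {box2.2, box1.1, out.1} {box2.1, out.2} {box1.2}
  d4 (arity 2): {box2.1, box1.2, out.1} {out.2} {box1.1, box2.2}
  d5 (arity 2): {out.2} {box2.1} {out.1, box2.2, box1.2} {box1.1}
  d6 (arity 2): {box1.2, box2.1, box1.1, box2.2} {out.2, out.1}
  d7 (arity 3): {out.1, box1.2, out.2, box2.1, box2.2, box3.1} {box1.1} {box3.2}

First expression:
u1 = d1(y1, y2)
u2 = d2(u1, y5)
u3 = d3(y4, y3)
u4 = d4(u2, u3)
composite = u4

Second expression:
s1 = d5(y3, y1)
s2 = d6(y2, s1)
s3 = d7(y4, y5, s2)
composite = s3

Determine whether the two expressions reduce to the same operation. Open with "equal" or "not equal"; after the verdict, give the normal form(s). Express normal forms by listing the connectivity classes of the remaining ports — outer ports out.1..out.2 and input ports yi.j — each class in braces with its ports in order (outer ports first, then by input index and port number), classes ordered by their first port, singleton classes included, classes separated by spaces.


not equal — first {out.1, y3.2, y4.1} {out.2} {y1.1, y2.1} {y1.2, y5.1, y5.2} {y2.2} {y3.1} {y4.2}, second {out.1, out.2, y4.2, y5.1, y5.2} {y1.1} {y1.2, y2.1, y2.2, y3.2} {y3.1} {y4.1}

The first composite normalizes to {out.1, y3.2, y4.1} {out.2} {y1.1, y2.1} {y1.2, y5.1, y5.2} {y2.2} {y3.1} {y4.2}
The second composite normalizes to {out.1, out.2, y4.2, y5.1, y5.2} {y1.1} {y1.2, y2.1, y2.2, y3.2} {y3.1} {y4.1}
The forms do not match — not equal.


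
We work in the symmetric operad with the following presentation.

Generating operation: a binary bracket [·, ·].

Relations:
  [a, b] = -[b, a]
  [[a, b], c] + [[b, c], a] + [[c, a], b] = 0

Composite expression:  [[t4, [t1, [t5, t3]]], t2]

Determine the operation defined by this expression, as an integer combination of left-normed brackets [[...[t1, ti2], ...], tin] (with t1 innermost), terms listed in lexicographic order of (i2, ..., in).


[[[[t1, t3], t5], t4], t2] - [[[[t1, t5], t3], t4], t2]


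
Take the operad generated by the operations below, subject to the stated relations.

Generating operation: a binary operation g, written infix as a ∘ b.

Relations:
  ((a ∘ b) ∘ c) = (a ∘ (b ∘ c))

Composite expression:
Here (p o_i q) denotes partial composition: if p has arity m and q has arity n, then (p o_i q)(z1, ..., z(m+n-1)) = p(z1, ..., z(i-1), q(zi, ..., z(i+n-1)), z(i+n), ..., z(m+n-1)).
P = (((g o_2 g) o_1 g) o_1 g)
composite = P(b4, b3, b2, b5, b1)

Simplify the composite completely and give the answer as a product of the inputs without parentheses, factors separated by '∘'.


b4 ∘ b3 ∘ b2 ∘ b5 ∘ b1

Every regrouping of g is equal, so read the b-inputs in written order.
(b4 ∘ b3) reduces to b4 ∘ b3
((b4 ∘ b3) ∘ b2) reduces to b4 ∘ b3 ∘ b2
(b5 ∘ b1) reduces to b5 ∘ b1
(((b4 ∘ b3) ∘ b2) ∘ (b5 ∘ b1)) reduces to b4 ∘ b3 ∘ b2 ∘ b5 ∘ b1


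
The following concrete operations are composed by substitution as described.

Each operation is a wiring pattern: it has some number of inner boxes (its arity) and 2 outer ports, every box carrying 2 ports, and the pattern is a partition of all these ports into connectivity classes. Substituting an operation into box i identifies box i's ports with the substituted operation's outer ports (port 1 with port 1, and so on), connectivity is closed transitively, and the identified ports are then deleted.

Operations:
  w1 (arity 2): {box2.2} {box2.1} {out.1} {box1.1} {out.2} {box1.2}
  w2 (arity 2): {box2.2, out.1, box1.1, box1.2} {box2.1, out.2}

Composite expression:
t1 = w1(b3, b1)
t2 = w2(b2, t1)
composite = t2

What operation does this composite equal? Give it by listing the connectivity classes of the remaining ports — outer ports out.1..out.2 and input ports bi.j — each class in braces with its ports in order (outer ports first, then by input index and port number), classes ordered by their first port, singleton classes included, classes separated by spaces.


{out.1, b2.1, b2.2} {out.2} {b1.1} {b1.2} {b3.1} {b3.2}

Two ports join when wires chain via w2-identified ports.
w1 over (b3, b1) gives {out.1} {out.2} {b1.1} {b1.2} {b3.1} {b3.2}, out.j being that stage's outer ports
w2 over (b2, b3, b1) gives {out.1, b2.1, b2.2} {out.2} {b1.1} {b1.2} {b3.1} {b3.2}, out.j being that stage's outer ports


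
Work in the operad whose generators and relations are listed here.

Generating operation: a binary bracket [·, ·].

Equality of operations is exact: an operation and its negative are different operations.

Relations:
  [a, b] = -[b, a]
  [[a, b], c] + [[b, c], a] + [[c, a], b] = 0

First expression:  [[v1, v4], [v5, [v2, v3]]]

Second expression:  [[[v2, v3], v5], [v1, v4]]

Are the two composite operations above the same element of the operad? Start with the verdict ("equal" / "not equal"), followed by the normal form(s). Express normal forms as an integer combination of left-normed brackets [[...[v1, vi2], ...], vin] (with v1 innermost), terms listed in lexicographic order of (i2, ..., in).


The first expression, normalized: -[[[[v1, v4], v2], v3], v5] + [[[[v1, v4], v3], v2], v5] + [[[[v1, v4], v5], v2], v3] - [[[[v1, v4], v5], v3], v2]
The second expression, normalized: -[[[[v1, v4], v2], v3], v5] + [[[[v1, v4], v3], v2], v5] + [[[[v1, v4], v5], v2], v3] - [[[[v1, v4], v5], v3], v2]
Both agree, so they are equal.

equal: each reduces to -[[[[v1, v4], v2], v3], v5] + [[[[v1, v4], v3], v2], v5] + [[[[v1, v4], v5], v2], v3] - [[[[v1, v4], v5], v3], v2]


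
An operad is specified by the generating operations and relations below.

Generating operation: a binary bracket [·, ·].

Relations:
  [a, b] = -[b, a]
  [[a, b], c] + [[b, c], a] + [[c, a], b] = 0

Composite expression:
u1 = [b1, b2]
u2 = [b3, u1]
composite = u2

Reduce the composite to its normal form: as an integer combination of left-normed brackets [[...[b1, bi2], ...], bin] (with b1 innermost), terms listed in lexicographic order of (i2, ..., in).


-[[b1, b2], b3]

Antisymmetry and Jacobi reduce to b1-anchored left-normed brackets.
Composite bracket: [b3, [b1, b2]]
Each bracket splits as ab - ba, giving 4 signed words (2^2 = 4).
Only words starting with b1 matter:
  the word b1b2b3 carries sign -1 and contributes -[[b1, b2], b3]


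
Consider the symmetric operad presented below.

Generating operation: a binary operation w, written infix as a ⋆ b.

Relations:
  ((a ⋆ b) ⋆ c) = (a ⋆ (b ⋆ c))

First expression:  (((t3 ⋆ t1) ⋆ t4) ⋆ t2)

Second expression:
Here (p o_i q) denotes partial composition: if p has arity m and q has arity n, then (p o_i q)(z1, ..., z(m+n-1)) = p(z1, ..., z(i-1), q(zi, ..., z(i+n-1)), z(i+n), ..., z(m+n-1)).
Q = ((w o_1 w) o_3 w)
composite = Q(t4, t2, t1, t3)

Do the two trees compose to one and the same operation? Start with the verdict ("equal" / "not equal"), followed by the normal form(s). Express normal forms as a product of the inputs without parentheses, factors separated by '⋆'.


not equal: they reduce to t3 ⋆ t1 ⋆ t4 ⋆ t2 and t4 ⋆ t2 ⋆ t1 ⋆ t3

Normal form of the first expression: t3 ⋆ t1 ⋆ t4 ⋆ t2
Normal form of the second expression: t4 ⋆ t2 ⋆ t1 ⋆ t3
Distinct normal forms: not equal.


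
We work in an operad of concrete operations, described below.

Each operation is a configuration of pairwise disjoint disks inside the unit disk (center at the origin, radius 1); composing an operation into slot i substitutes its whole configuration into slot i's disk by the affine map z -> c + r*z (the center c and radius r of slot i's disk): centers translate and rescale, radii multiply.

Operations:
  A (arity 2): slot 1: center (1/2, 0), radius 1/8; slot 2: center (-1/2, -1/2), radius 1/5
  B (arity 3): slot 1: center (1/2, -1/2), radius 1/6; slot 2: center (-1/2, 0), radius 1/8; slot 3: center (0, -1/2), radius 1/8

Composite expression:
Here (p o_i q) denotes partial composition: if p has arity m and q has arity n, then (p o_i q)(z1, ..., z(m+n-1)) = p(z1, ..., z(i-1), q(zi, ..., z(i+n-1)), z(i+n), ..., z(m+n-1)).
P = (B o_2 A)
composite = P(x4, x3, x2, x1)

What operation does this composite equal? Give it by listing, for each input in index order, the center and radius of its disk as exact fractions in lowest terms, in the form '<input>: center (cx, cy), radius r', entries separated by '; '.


Nesting under B composes maps z -> c + r*z down each x-path.
input x4: applying the 1 nested substitution gives center (1/2, -1/2), radius 1/6
input x3: applying the 2 nested substitutions gives center (-7/16, 0), radius 1/64
input x2: applying the 2 nested substitutions gives center (-9/16, -1/16), radius 1/40
input x1: applying the 1 nested substitution gives center (0, -1/2), radius 1/8

x1: center (0, -1/2), radius 1/8; x2: center (-9/16, -1/16), radius 1/40; x3: center (-7/16, 0), radius 1/64; x4: center (1/2, -1/2), radius 1/6
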